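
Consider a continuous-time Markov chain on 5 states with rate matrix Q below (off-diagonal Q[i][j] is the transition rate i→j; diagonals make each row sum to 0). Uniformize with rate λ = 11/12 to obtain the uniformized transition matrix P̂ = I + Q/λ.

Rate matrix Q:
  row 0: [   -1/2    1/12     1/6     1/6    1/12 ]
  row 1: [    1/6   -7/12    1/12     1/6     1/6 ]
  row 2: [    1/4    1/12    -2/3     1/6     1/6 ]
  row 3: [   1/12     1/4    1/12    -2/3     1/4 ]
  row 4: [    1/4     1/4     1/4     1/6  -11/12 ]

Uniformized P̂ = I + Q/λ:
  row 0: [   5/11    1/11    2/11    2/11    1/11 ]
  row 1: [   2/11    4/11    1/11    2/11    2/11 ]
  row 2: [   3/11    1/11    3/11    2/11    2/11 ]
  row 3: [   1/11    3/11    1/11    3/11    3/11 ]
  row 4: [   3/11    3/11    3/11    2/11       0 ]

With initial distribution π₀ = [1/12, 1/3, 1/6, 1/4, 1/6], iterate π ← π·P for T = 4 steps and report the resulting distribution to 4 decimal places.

π = [0.2641, 0.2137, 0.1731, 0.2000, 0.1490]

t=0: π = [0.0833, 0.3333, 0.1667, 0.2500, 0.1667]
t=1: π = [0.2121, 0.2576, 0.1591, 0.2045, 0.1667]
t=2: π = [0.2507, 0.2287, 0.1694, 0.2004, 0.1508]
t=3: π = [0.2611, 0.2171, 0.1719, 0.2000, 0.1498]
t=4: π = [0.2641, 0.2137, 0.1731, 0.2000, 0.1490]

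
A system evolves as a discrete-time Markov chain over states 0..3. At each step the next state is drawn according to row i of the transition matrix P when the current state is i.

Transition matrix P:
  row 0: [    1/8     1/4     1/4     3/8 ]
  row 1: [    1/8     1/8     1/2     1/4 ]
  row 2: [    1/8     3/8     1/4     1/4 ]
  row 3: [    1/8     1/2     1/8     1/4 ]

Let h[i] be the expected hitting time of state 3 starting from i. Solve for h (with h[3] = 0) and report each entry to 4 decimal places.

h = [3.2941, 3.7647, 3.7647, 0.0000]

First-step conditioning: h[3] = 0; for i ≠ 3, h[i] = 1 + Σ_k P[i][k]·h[k].
  h[0] = 1 + 1/8·h[0] + 1/4·h[1] + 1/4·h[2]
  h[1] = 1 + 1/8·h[0] + 1/8·h[1] + 1/2·h[2]
  h[2] = 1 + 1/8·h[0] + 3/8·h[1] + 1/4·h[2]
Solving the 3×3 linear system over states ≠ 3 gives exactly h = [56/17, 64/17, 64/17, 0] (h[3] = 0 is the target).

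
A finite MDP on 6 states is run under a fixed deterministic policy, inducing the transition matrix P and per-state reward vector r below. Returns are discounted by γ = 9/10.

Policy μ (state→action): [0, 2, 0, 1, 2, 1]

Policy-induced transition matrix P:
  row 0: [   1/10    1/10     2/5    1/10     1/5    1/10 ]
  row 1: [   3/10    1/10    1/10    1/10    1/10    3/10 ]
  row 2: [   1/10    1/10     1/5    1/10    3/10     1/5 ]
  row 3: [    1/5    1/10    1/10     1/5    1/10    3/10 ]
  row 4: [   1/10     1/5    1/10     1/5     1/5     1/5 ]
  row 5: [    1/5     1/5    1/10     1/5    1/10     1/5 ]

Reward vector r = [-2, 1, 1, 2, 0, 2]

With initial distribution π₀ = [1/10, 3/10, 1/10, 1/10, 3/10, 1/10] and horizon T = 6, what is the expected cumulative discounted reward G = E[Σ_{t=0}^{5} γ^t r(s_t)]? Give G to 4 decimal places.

t=0: π = [0.1000, 0.3000, 0.1000, 0.1000, 0.3000, 0.1000], E[r] = 0.6000, γ^t·E[r] = 0.600000, running G = 0.600000
t=1: π = [0.1800, 0.1400, 0.1400, 0.1500, 0.1600, 0.2300], E[r] = 0.6800, γ^t·E[r] = 0.612000, running G = 1.212000
t=2: π = [0.1660, 0.1390, 0.1680, 0.1540, 0.1620, 0.2110], E[r] = 0.7050, γ^t·E[r] = 0.571050, running G = 1.783050
t=3: π = [0.1643, 0.1373, 0.1666, 0.1527, 0.1664, 0.2127], E[r] = 0.7061, γ^t·E[r] = 0.514747, running G = 2.297797
t=4: π = [0.1640, 0.1379, 0.1660, 0.1532, 0.1664, 0.2126], E[r] = 0.7074, γ^t·E[r] = 0.464099, running G = 2.761896
t=5: π = [0.1642, 0.1379, 0.1658, 0.1532, 0.1662, 0.2127], E[r] = 0.7072, γ^t·E[r] = 0.417608, running G = 3.179504

G = 3.1795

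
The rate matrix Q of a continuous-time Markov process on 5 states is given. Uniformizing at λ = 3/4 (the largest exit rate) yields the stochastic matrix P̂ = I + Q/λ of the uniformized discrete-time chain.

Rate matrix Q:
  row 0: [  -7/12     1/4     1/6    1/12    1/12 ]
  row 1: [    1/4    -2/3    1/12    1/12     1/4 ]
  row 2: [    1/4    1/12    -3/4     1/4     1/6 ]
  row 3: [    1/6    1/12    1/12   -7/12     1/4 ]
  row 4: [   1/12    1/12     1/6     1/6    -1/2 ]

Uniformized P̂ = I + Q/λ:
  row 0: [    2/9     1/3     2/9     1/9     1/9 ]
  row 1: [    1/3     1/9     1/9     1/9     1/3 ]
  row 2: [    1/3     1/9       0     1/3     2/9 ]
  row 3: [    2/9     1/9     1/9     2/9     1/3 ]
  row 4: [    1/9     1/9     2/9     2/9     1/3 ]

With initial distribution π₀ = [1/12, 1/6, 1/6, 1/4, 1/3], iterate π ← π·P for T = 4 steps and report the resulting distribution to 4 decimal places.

t=0: π = [0.0833, 0.1667, 0.1667, 0.2500, 0.3333]
t=1: π = [0.2222, 0.1296, 0.1389, 0.2130, 0.2963]
t=2: π = [0.2191, 0.1605, 0.1533, 0.1986, 0.2685]
t=3: π = [0.2273, 0.1598, 0.1483, 0.1971, 0.2676]
t=4: π = [0.2267, 0.1616, 0.1496, 0.1957, 0.2664]

π = [0.2267, 0.1616, 0.1496, 0.1957, 0.2664]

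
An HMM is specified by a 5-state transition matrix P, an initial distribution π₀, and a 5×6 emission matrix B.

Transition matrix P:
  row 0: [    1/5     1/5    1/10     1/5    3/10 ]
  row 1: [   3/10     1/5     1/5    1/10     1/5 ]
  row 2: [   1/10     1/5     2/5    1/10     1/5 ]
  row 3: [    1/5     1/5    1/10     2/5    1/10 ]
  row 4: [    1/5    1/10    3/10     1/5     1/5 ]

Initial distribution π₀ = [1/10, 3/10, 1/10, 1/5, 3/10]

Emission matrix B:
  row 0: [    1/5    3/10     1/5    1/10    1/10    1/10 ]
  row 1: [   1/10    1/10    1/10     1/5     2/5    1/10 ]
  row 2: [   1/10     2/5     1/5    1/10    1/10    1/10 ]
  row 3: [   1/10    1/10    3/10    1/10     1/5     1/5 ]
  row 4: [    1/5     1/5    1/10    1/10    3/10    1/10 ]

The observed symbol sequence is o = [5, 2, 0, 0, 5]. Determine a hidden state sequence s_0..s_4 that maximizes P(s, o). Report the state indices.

t=0: δ = [1.000e-02, 3.000e-02, 1.000e-02, 4.000e-02, 3.000e-02]  (obs o_0=5)
t=1: δ = [1.800e-03, 8.000e-04, 1.800e-03, 4.800e-03, 6.000e-04]  ψ = [1, 3, 4, 3, 1]  (obs o_1=2)
t=2: δ = [1.920e-04, 9.600e-05, 7.200e-05, 1.920e-04, 1.080e-04]  ψ = [3, 3, 2, 3, 0]  (obs o_2=0)
t=3: δ = [7.680e-06, 3.840e-06, 3.240e-06, 7.680e-06, 1.152e-05]  ψ = [0, 0, 4, 3, 0]  (obs o_3=0)
t=4: δ = [2.304e-07, 1.536e-07, 3.456e-07, 6.144e-07, 2.304e-07]  ψ = [4, 0, 4, 3, 0]  (obs o_4=5)
backtrack: best end state = 3; path = [3, 3, 3, 3, 3]

path = [3, 3, 3, 3, 3]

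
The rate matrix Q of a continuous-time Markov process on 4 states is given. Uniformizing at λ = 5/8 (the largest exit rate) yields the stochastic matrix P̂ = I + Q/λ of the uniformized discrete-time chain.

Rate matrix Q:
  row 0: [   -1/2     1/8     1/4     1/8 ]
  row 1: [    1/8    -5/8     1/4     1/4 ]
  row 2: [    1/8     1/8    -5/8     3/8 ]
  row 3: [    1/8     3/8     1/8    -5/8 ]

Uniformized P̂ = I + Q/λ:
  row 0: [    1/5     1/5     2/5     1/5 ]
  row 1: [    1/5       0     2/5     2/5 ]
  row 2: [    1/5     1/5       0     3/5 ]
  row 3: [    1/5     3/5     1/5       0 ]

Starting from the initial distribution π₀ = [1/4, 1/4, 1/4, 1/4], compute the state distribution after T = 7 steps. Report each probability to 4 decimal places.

t=0: π = [0.2500, 0.2500, 0.2500, 0.2500]
t=1: π = [0.2000, 0.2500, 0.2500, 0.3000]
t=2: π = [0.2000, 0.2700, 0.2400, 0.2900]
t=3: π = [0.2000, 0.2620, 0.2460, 0.2920]
t=4: π = [0.2000, 0.2644, 0.2432, 0.2924]
t=5: π = [0.2000, 0.2641, 0.2442, 0.2917]
t=6: π = [0.2000, 0.2639, 0.2440, 0.2922]
t=7: π = [0.2000, 0.2641, 0.2440, 0.2919]

π = [0.2000, 0.2641, 0.2440, 0.2919]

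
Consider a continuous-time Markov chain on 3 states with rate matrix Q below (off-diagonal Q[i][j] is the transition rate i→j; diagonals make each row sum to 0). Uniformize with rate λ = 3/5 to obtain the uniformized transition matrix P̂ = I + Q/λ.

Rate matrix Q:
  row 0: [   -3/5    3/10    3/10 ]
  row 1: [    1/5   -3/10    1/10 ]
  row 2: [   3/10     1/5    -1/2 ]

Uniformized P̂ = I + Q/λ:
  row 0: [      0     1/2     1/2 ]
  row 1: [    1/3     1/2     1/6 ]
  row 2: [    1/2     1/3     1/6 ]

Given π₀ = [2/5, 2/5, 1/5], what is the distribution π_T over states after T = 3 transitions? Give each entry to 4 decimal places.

π = [0.2722, 0.4593, 0.2685]

t=0: π = [0.4000, 0.4000, 0.2000]
t=1: π = [0.2333, 0.4667, 0.3000]
t=2: π = [0.3056, 0.4500, 0.2444]
t=3: π = [0.2722, 0.4593, 0.2685]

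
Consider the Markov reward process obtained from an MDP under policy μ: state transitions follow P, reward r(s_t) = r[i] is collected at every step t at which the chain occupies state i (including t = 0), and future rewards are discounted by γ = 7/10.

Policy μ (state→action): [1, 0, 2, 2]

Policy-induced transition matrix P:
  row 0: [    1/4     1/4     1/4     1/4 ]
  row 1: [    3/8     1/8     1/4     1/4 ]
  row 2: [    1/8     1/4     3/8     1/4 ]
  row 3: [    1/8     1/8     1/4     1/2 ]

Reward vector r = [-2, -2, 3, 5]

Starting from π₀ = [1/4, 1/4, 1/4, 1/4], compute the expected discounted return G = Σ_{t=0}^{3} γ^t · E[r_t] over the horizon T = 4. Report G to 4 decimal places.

t=0: π = [0.2500, 0.2500, 0.2500, 0.2500], E[r] = 1.0000, γ^t·E[r] = 1.000000, running G = 1.000000
t=1: π = [0.2188, 0.1875, 0.2813, 0.3125], E[r] = 1.5938, γ^t·E[r] = 1.115625, running G = 2.115625
t=2: π = [0.1992, 0.1875, 0.2852, 0.3281], E[r] = 1.7227, γ^t·E[r] = 0.844102, running G = 2.959727
t=3: π = [0.1968, 0.1855, 0.2856, 0.3320], E[r] = 1.7524, γ^t·E[r] = 0.601087, running G = 3.560814

G = 3.5608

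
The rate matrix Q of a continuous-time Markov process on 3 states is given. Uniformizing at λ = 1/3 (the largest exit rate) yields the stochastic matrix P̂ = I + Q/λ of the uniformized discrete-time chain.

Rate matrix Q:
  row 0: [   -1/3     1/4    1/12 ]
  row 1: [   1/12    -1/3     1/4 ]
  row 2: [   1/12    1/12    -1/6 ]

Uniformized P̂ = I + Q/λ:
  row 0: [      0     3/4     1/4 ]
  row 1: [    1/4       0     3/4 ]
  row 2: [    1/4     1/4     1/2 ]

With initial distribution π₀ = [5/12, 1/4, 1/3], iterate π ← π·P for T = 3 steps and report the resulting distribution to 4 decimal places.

π = [0.1966, 0.3008, 0.5026]

t=0: π = [0.4167, 0.2500, 0.3333]
t=1: π = [0.1458, 0.3958, 0.4583]
t=2: π = [0.2135, 0.2240, 0.5625]
t=3: π = [0.1966, 0.3008, 0.5026]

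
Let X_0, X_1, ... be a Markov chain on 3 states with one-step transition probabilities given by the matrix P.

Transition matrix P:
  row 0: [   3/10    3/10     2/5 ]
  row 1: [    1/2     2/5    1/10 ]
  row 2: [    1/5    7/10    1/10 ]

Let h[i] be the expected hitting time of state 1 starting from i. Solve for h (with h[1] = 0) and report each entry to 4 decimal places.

First-step conditioning: h[1] = 0; for i ≠ 1, h[i] = 1 + Σ_k P[i][k]·h[k].
  h[0] = 1 + 3/10·h[0] + 2/5·h[2]
  h[2] = 1 + 1/5·h[0] + 1/10·h[2]
Solving the 2×2 linear system over states ≠ 1 gives exactly h = [26/11, 0, 18/11] (h[1] = 0 is the target).

h = [2.3636, 0.0000, 1.6364]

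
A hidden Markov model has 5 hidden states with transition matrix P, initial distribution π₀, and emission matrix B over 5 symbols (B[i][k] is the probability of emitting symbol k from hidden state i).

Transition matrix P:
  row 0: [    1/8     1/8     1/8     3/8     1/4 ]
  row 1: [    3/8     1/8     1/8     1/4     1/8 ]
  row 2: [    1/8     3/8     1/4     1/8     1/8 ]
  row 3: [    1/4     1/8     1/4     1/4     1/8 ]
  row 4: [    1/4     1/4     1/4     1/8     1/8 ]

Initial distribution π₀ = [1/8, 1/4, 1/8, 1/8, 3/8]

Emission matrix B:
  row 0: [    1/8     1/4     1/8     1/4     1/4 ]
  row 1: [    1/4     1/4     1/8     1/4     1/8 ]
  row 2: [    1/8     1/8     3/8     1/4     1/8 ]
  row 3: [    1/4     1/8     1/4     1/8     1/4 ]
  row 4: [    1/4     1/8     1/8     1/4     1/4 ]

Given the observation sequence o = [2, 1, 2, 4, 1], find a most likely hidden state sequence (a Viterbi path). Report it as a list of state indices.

t=0: δ = [1.562e-02, 3.125e-02, 4.688e-02, 3.125e-02, 4.688e-02]  (obs o_0=2)
t=1: δ = [2.930e-03, 4.395e-03, 1.465e-03, 9.766e-04, 7.324e-04]  ψ = [1, 2, 2, 1, 2]  (obs o_1=1)
t=2: δ = [2.060e-04, 6.866e-05, 2.060e-04, 2.747e-04, 9.155e-05]  ψ = [1, 1, 1, 0, 0]  (obs o_2=2)
t=3: δ = [1.717e-05, 9.656e-06, 8.583e-06, 1.931e-05, 1.287e-05]  ψ = [3, 2, 3, 0, 0]  (obs o_3=4)
t=4: δ = [1.207e-06, 8.047e-07, 6.035e-07, 8.047e-07, 5.364e-07]  ψ = [3, 2, 3, 0, 0]  (obs o_4=1)
backtrack: best end state = 0; path = [2, 1, 0, 3, 0]

path = [2, 1, 0, 3, 0]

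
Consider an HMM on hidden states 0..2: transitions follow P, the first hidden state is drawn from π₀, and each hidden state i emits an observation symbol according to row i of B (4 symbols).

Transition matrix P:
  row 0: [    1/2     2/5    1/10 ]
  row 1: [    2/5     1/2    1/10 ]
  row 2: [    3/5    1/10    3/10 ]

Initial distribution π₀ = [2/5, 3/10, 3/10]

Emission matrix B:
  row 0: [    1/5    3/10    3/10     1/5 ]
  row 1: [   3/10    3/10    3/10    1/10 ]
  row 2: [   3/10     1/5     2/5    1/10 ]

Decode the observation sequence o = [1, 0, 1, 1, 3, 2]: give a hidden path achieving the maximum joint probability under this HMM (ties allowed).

path = [0, 0, 0, 0, 0, 0]

t=0: δ = [1.200e-01, 9.000e-02, 6.000e-02]  (obs o_0=1)
t=1: δ = [1.200e-02, 1.440e-02, 5.400e-03]  ψ = [0, 0, 2]  (obs o_1=0)
t=2: δ = [1.800e-03, 2.160e-03, 3.240e-04]  ψ = [0, 1, 2]  (obs o_2=1)
t=3: δ = [2.700e-04, 3.240e-04, 4.320e-05]  ψ = [0, 1, 1]  (obs o_3=1)
t=4: δ = [2.700e-05, 1.620e-05, 3.240e-06]  ψ = [0, 1, 1]  (obs o_4=3)
t=5: δ = [4.050e-06, 3.240e-06, 1.080e-06]  ψ = [0, 0, 0]  (obs o_5=2)
backtrack: best end state = 0; path = [0, 0, 0, 0, 0, 0]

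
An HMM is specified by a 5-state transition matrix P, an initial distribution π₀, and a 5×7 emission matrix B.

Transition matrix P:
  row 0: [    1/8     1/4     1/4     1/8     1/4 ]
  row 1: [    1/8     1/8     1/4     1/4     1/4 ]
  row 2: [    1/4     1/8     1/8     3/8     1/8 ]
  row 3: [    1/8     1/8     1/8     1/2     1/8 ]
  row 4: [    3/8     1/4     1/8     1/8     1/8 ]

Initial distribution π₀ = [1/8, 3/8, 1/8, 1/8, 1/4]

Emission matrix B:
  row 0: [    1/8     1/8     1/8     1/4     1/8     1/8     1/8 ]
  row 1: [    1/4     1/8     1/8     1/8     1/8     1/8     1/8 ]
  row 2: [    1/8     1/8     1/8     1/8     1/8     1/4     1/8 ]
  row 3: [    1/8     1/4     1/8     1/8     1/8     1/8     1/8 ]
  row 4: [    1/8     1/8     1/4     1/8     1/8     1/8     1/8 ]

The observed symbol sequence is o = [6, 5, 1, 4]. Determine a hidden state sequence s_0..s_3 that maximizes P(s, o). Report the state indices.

t=0: δ = [1.562e-02, 4.688e-02, 1.562e-02, 1.562e-02, 3.125e-02]  (obs o_0=6)
t=1: δ = [1.465e-03, 9.766e-04, 2.930e-03, 1.465e-03, 1.465e-03]  ψ = [4, 4, 1, 1, 1]  (obs o_1=5)
t=2: δ = [9.155e-05, 4.578e-05, 4.578e-05, 2.747e-04, 4.578e-05]  ψ = [2, 0, 0, 2, 0]  (obs o_2=1)
t=3: δ = [4.292e-06, 4.292e-06, 4.292e-06, 1.717e-05, 4.292e-06]  ψ = [3, 3, 3, 3, 3]  (obs o_3=4)
backtrack: best end state = 3; path = [1, 2, 3, 3]

path = [1, 2, 3, 3]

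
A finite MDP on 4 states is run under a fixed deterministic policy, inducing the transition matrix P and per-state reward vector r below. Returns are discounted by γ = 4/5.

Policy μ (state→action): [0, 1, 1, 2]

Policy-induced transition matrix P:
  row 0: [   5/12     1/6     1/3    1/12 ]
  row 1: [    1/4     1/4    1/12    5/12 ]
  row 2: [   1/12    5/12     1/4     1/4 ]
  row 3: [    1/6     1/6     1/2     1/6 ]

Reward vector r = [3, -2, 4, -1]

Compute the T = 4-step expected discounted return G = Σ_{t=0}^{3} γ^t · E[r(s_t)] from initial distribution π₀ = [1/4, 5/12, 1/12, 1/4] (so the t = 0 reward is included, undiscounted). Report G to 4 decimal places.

t=0: π = [0.2500, 0.4167, 0.0833, 0.2500], E[r] = 0.0000, γ^t·E[r] = 0.000000, running G = 0.000000
t=1: π = [0.2569, 0.2222, 0.2639, 0.2569], E[r] = 1.1250, γ^t·E[r] = 0.900000, running G = 0.900000
t=2: π = [0.2274, 0.2512, 0.2986, 0.2228], E[r] = 1.1516, γ^t·E[r] = 0.737037, running G = 1.637037
t=3: π = [0.2196, 0.2622, 0.2828, 0.2354], E[r] = 1.0300, γ^t·E[r] = 0.527358, running G = 2.164395

G = 2.1644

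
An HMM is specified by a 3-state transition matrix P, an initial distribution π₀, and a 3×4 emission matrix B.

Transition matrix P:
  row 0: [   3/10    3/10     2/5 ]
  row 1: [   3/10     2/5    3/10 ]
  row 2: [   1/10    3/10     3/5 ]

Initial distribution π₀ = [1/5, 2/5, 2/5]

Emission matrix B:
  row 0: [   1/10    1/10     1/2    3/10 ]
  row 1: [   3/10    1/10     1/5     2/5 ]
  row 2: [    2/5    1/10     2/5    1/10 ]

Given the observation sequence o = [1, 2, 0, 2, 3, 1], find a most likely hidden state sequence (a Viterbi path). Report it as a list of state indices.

t=0: δ = [2.000e-02, 4.000e-02, 4.000e-02]  (obs o_0=1)
t=1: δ = [6.000e-03, 3.200e-03, 9.600e-03]  ψ = [1, 1, 2]  (obs o_1=2)
t=2: δ = [1.800e-04, 8.640e-04, 2.304e-03]  ψ = [0, 2, 2]  (obs o_2=0)
t=3: δ = [1.296e-04, 1.382e-04, 5.530e-04]  ψ = [1, 2, 2]  (obs o_3=2)
t=4: δ = [1.659e-05, 6.636e-05, 3.318e-05]  ψ = [2, 2, 2]  (obs o_4=3)
t=5: δ = [1.991e-06, 2.654e-06, 1.991e-06]  ψ = [1, 1, 1]  (obs o_5=1)
backtrack: best end state = 1; path = [2, 2, 2, 2, 1, 1]

path = [2, 2, 2, 2, 1, 1]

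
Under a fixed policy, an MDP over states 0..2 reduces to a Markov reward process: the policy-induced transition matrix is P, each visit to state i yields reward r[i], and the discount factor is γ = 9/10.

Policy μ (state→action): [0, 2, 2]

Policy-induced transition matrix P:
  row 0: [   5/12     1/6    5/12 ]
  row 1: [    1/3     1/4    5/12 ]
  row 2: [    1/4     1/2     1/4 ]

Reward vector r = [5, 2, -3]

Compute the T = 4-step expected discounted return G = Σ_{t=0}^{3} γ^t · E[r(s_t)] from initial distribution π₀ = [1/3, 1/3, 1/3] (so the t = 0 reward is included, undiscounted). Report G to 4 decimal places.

t=0: π = [0.3333, 0.3333, 0.3333], E[r] = 1.3333, γ^t·E[r] = 1.333333, running G = 1.333333
t=1: π = [0.3333, 0.3056, 0.3611], E[r] = 1.1944, γ^t·E[r] = 1.075000, running G = 2.408333
t=2: π = [0.3310, 0.3125, 0.3565], E[r] = 1.2106, γ^t·E[r] = 0.980625, running G = 3.388958
t=3: π = [0.3312, 0.3115, 0.3573], E[r] = 1.2074, γ^t·E[r] = 0.880172, running G = 4.269130

G = 4.2691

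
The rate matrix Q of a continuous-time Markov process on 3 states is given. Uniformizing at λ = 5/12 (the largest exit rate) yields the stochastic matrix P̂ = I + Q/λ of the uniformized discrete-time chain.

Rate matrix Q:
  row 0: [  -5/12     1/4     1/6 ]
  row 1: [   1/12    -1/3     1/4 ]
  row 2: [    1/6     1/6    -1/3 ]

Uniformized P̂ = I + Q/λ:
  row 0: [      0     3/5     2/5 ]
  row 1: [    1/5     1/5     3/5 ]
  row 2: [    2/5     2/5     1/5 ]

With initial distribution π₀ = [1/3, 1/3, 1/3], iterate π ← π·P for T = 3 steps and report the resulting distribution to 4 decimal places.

t=0: π = [0.3333, 0.3333, 0.3333]
t=1: π = [0.2000, 0.4000, 0.4000]
t=2: π = [0.2400, 0.3600, 0.4000]
t=3: π = [0.2320, 0.3760, 0.3920]

π = [0.2320, 0.3760, 0.3920]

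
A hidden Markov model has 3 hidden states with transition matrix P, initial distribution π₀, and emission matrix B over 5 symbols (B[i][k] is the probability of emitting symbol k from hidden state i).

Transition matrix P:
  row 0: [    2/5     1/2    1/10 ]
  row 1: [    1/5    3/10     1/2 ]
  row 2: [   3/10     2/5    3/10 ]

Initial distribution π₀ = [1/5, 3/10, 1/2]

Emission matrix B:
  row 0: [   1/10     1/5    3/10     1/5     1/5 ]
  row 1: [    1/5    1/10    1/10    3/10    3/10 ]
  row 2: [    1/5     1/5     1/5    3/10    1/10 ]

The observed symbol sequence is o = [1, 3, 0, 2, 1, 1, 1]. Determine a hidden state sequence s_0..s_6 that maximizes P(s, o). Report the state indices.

path = [2, 1, 2, 0, 0, 0, 0]

t=0: δ = [4.000e-02, 3.000e-02, 1.000e-01]  (obs o_0=1)
t=1: δ = [6.000e-03, 1.200e-02, 9.000e-03]  ψ = [2, 2, 2]  (obs o_1=3)
t=2: δ = [2.700e-04, 7.200e-04, 1.200e-03]  ψ = [2, 1, 1]  (obs o_2=0)
t=3: δ = [1.080e-04, 4.800e-05, 7.200e-05]  ψ = [2, 2, 1]  (obs o_3=2)
t=4: δ = [8.640e-06, 5.400e-06, 4.800e-06]  ψ = [0, 0, 1]  (obs o_4=1)
t=5: δ = [6.912e-07, 4.320e-07, 5.400e-07]  ψ = [0, 0, 1]  (obs o_5=1)
t=6: δ = [5.530e-08, 3.456e-08, 4.320e-08]  ψ = [0, 0, 1]  (obs o_6=1)
backtrack: best end state = 0; path = [2, 1, 2, 0, 0, 0, 0]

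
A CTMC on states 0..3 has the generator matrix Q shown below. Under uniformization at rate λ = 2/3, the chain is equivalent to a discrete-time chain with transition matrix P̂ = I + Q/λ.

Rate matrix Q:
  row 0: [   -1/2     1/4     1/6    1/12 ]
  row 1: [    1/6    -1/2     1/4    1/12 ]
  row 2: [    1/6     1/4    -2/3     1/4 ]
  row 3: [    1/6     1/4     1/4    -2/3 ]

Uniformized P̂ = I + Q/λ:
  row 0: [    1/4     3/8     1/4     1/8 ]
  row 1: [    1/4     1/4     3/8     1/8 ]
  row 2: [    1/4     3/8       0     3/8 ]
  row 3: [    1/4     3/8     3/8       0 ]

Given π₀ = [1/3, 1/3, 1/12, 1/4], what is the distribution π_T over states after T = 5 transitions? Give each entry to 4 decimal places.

π = [0.2500, 0.3333, 0.2510, 0.1656]

t=0: π = [0.3333, 0.3333, 0.0833, 0.2500]
t=1: π = [0.2500, 0.3333, 0.3021, 0.1146]
t=2: π = [0.2500, 0.3333, 0.2305, 0.1862]
t=3: π = [0.2500, 0.3333, 0.2573, 0.1593]
t=4: π = [0.2500, 0.3333, 0.2473, 0.1694]
t=5: π = [0.2500, 0.3333, 0.2510, 0.1656]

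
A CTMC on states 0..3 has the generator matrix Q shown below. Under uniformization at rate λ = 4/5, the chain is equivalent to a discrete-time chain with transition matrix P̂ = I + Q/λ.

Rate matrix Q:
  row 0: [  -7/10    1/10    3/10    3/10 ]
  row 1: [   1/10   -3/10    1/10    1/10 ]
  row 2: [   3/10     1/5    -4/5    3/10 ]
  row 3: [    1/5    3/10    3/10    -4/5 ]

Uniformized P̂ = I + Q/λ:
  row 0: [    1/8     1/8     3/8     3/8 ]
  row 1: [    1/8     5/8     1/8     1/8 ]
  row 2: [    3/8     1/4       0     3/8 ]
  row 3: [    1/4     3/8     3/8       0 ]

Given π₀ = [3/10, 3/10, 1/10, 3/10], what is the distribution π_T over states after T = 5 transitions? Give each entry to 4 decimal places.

π = [0.1998, 0.3993, 0.2012, 0.1998]

t=0: π = [0.3000, 0.3000, 0.1000, 0.3000]
t=1: π = [0.1875, 0.3625, 0.2625, 0.1875]
t=2: π = [0.2141, 0.3859, 0.1859, 0.2141]
t=3: π = [0.1982, 0.3947, 0.2088, 0.1982]
t=4: π = [0.2020, 0.3980, 0.1980, 0.2020]
t=5: π = [0.1998, 0.3993, 0.2012, 0.1998]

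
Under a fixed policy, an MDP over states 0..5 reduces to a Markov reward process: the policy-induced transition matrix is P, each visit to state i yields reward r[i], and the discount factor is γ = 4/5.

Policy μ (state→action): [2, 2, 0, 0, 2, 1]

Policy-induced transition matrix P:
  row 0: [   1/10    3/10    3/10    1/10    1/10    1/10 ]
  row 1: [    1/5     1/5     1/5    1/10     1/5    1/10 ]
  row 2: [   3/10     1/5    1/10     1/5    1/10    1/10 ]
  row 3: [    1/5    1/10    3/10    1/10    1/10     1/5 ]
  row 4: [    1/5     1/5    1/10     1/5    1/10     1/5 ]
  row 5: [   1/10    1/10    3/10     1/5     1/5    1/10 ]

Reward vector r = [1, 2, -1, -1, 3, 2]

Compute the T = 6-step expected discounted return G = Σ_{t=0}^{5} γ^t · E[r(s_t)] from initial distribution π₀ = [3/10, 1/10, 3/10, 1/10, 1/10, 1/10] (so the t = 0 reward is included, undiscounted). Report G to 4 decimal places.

t=0: π = [0.3000, 0.1000, 0.3000, 0.1000, 0.1000, 0.1000], E[r] = 0.6000, γ^t·E[r] = 0.600000, running G = 0.600000
t=1: π = [0.1900, 0.2100, 0.2100, 0.1500, 0.1200, 0.1200], E[r] = 0.8500, γ^t·E[r] = 0.680000, running G = 1.280000
t=2: π = [0.1900, 0.1920, 0.2130, 0.1450, 0.1330, 0.1270], E[r] = 0.8690, γ^t·E[r] = 0.556160, running G = 1.836160
t=3: π = [0.1896, 0.1918, 0.2116, 0.1473, 0.1319, 0.1278], E[r] = 0.8656, γ^t·E[r] = 0.443187, running G = 2.279347
t=4: π = [0.1894, 0.1915, 0.2121, 0.1471, 0.1320, 0.1279], E[r] = 0.8648, γ^t·E[r] = 0.354218, running G = 2.633565
t=5: π = [0.1895, 0.1914, 0.2120, 0.1472, 0.1319, 0.1279], E[r] = 0.8647, γ^t·E[r] = 0.283359, running G = 2.916924

G = 2.9169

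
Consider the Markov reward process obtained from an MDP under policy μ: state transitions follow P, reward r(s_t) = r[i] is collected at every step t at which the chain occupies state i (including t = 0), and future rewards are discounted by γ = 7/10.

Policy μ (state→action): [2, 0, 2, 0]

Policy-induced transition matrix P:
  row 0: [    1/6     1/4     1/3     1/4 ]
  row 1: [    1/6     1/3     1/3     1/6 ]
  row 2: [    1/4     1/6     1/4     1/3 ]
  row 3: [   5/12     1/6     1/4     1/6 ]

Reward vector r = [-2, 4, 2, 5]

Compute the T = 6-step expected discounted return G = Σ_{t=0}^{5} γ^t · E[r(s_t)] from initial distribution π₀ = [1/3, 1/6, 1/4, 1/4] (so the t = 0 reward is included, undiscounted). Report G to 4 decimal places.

G = 5.9351

t=0: π = [0.3333, 0.1667, 0.2500, 0.2500], E[r] = 1.7500, γ^t·E[r] = 1.750000, running G = 1.750000
t=1: π = [0.2500, 0.2222, 0.2917, 0.2361], E[r] = 2.1528, γ^t·E[r] = 1.506944, running G = 3.256944
t=2: π = [0.2500, 0.2245, 0.2894, 0.2361], E[r] = 2.1574, γ^t·E[r] = 1.057130, running G = 4.314074
t=3: π = [0.2498, 0.2249, 0.2895, 0.2357], E[r] = 2.1578, γ^t·E[r] = 0.740123, running G = 5.054197
t=4: π = [0.2497, 0.2250, 0.2896, 0.2357], E[r] = 2.1583, γ^t·E[r] = 0.518198, running G = 5.572395
t=5: π = [0.2497, 0.2250, 0.2896, 0.2357], E[r] = 2.1582, γ^t·E[r] = 0.362733, running G = 5.935129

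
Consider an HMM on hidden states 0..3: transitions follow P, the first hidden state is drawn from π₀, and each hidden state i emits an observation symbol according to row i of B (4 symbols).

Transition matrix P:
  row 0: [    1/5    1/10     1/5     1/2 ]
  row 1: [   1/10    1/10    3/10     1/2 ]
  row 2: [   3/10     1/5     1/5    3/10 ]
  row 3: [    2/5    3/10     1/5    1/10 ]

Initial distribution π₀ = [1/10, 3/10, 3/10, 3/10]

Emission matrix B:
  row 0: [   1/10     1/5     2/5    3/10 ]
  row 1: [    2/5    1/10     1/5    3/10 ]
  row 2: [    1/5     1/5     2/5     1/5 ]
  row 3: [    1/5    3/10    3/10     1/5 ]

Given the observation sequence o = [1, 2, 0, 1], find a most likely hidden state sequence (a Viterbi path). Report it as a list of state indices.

t=0: δ = [2.000e-02, 3.000e-02, 6.000e-02, 9.000e-02]  (obs o_0=1)
t=1: δ = [1.440e-02, 5.400e-03, 7.200e-03, 5.400e-03]  ψ = [3, 3, 3, 2]  (obs o_1=2)
t=2: δ = [2.880e-04, 6.480e-04, 5.760e-04, 1.440e-03]  ψ = [0, 3, 0, 0]  (obs o_2=0)
t=3: δ = [1.152e-04, 4.320e-05, 5.760e-05, 9.720e-05]  ψ = [3, 3, 3, 1]  (obs o_3=1)
backtrack: best end state = 0; path = [3, 0, 3, 0]

path = [3, 0, 3, 0]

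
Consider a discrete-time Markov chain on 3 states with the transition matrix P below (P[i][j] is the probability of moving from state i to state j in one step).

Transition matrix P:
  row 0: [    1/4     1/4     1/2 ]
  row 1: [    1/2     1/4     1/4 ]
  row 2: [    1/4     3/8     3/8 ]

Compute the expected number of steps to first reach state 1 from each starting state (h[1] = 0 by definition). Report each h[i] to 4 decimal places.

h = [3.2727, 0.0000, 2.9091]

First-step conditioning: h[1] = 0; for i ≠ 1, h[i] = 1 + Σ_k P[i][k]·h[k].
  h[0] = 1 + 1/4·h[0] + 1/2·h[2]
  h[2] = 1 + 1/4·h[0] + 3/8·h[2]
Solving the 2×2 linear system over states ≠ 1 gives exactly h = [36/11, 0, 32/11] (h[1] = 0 is the target).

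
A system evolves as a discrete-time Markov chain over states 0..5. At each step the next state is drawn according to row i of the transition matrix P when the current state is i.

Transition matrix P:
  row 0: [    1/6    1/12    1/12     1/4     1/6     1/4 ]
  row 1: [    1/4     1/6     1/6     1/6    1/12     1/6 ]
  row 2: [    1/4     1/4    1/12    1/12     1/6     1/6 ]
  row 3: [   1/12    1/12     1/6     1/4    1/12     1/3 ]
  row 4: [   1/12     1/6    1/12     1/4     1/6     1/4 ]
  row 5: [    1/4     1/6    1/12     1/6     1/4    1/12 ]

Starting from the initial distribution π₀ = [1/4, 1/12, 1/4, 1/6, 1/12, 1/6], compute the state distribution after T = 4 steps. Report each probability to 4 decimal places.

π = [0.1758, 0.1446, 0.1122, 0.2017, 0.1554, 0.2103]

t=0: π = [0.2500, 0.0833, 0.2500, 0.1667, 0.0833, 0.1667]
t=1: π = [0.1875, 0.1528, 0.1042, 0.1875, 0.1597, 0.2083]
t=2: π = [0.1765, 0.1441, 0.1117, 0.2025, 0.1557, 0.2095]
t=3: π = [0.1756, 0.1444, 0.1122, 0.2019, 0.1552, 0.2106]
t=4: π = [0.1758, 0.1446, 0.1122, 0.2017, 0.1554, 0.2103]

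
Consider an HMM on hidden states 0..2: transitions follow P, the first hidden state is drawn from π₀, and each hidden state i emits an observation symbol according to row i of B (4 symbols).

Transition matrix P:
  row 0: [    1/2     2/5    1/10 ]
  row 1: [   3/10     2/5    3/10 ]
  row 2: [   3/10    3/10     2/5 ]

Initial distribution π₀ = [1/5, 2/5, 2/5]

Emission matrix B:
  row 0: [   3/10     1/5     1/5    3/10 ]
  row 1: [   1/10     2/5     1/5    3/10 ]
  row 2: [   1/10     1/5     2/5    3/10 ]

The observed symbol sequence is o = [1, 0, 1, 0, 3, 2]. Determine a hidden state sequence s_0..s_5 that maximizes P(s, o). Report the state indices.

path = [1, 0, 0, 0, 0, 0]

t=0: δ = [4.000e-02, 1.600e-01, 8.000e-02]  (obs o_0=1)
t=1: δ = [1.440e-02, 6.400e-03, 4.800e-03]  ψ = [1, 1, 1]  (obs o_1=0)
t=2: δ = [1.440e-03, 2.304e-03, 3.840e-04]  ψ = [0, 0, 1]  (obs o_2=1)
t=3: δ = [2.160e-04, 9.216e-05, 6.912e-05]  ψ = [0, 1, 1]  (obs o_3=0)
t=4: δ = [3.240e-05, 2.592e-05, 8.294e-06]  ψ = [0, 0, 1]  (obs o_4=3)
t=5: δ = [3.240e-06, 2.592e-06, 3.110e-06]  ψ = [0, 0, 1]  (obs o_5=2)
backtrack: best end state = 0; path = [1, 0, 0, 0, 0, 0]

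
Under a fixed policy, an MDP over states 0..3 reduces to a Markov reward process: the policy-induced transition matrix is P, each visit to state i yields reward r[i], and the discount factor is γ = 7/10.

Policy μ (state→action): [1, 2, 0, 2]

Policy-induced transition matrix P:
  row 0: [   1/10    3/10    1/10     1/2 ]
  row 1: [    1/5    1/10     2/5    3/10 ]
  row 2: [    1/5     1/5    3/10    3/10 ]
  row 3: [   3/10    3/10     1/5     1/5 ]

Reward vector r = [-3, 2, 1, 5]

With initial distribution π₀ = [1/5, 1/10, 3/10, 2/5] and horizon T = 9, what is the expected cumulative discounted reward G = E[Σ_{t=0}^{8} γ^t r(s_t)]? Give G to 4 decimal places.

G = 5.4536

t=0: π = [0.2000, 0.1000, 0.3000, 0.4000], E[r] = 1.9000, γ^t·E[r] = 1.900000, running G = 1.900000
t=1: π = [0.2200, 0.2500, 0.2300, 0.3000], E[r] = 1.5700, γ^t·E[r] = 1.099000, running G = 2.999000
t=2: π = [0.2080, 0.2270, 0.2510, 0.3140], E[r] = 1.6510, γ^t·E[r] = 0.808990, running G = 3.807990
t=3: π = [0.2106, 0.2295, 0.2497, 0.3102], E[r] = 1.6279, γ^t·E[r] = 0.558370, running G = 4.366360
t=4: π = [0.2100, 0.2291, 0.2498, 0.3111], E[r] = 1.6337, γ^t·E[r] = 0.392249, running G = 4.758609
t=5: π = [0.2101, 0.2292, 0.2498, 0.3109], E[r] = 1.6323, γ^t·E[r] = 0.274335, running G = 5.032943
t=6: π = [0.2101, 0.2292, 0.2498, 0.3109], E[r] = 1.6326, γ^t·E[r] = 0.192075, running G = 5.225019
t=7: π = [0.2101, 0.2292, 0.2498, 0.3109], E[r] = 1.6325, γ^t·E[r] = 0.134446, running G = 5.359464
t=8: π = [0.2101, 0.2292, 0.2498, 0.3109], E[r] = 1.6325, γ^t·E[r] = 0.094113, running G = 5.453577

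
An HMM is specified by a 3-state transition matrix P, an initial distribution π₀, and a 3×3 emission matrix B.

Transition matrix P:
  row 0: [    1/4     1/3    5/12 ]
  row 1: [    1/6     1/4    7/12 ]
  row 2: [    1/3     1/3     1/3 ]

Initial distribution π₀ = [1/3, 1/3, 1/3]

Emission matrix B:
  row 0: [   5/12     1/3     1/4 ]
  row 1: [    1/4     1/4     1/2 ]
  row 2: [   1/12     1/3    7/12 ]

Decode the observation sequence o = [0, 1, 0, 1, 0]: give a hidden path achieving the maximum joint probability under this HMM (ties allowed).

t=0: δ = [1.389e-01, 8.333e-02, 2.778e-02]  (obs o_0=0)
t=1: δ = [1.157e-02, 1.157e-02, 1.929e-02]  ψ = [0, 0, 0]  (obs o_1=1)
t=2: δ = [2.679e-03, 1.608e-03, 5.626e-04]  ψ = [2, 2, 1]  (obs o_2=0)
t=3: δ = [2.233e-04, 2.233e-04, 3.721e-04]  ψ = [0, 0, 0]  (obs o_3=1)
t=4: δ = [5.168e-05, 3.101e-05, 1.085e-05]  ψ = [2, 2, 1]  (obs o_4=0)
backtrack: best end state = 0; path = [0, 2, 0, 2, 0]

path = [0, 2, 0, 2, 0]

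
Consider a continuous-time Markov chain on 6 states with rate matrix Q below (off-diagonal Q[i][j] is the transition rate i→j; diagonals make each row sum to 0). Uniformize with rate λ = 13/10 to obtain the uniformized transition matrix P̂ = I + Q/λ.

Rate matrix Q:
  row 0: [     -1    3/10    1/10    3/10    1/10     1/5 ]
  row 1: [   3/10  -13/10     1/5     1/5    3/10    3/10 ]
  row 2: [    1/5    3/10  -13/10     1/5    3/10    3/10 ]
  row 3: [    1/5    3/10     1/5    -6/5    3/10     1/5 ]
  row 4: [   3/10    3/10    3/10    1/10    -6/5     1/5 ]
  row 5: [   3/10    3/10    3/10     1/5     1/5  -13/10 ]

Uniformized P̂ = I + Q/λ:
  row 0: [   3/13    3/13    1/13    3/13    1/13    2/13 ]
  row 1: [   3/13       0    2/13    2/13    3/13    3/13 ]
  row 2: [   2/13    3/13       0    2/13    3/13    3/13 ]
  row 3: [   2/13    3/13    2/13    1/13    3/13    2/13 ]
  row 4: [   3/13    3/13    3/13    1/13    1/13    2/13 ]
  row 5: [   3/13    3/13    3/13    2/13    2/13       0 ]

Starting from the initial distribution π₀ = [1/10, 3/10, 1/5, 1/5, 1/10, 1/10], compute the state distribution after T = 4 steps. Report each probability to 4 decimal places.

π = [0.2088, 0.1878, 0.1411, 0.1461, 0.1616, 0.1547]

t=0: π = [0.1000, 0.3000, 0.2000, 0.2000, 0.1000, 0.1000]
t=1: π = [0.2000, 0.1615, 0.1308, 0.1385, 0.1923, 0.1769]
t=2: π = [0.2101, 0.1935, 0.1467, 0.1438, 0.1568, 0.1491]
t=3: π = [0.2084, 0.1861, 0.1386, 0.1469, 0.1629, 0.1571]
t=4: π = [0.2088, 0.1878, 0.1411, 0.1461, 0.1616, 0.1547]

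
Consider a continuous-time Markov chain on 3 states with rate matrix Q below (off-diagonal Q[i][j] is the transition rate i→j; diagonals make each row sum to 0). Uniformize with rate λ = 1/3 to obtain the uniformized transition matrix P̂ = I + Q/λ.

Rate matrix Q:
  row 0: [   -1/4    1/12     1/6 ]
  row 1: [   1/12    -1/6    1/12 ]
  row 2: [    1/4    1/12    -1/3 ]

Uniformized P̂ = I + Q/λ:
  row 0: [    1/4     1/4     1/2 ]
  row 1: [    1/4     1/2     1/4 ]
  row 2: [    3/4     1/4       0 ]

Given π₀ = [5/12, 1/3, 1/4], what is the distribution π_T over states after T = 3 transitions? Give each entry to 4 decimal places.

π = [0.3854, 0.3333, 0.2813]

t=0: π = [0.4167, 0.3333, 0.2500]
t=1: π = [0.3750, 0.3333, 0.2917]
t=2: π = [0.3958, 0.3333, 0.2708]
t=3: π = [0.3854, 0.3333, 0.2813]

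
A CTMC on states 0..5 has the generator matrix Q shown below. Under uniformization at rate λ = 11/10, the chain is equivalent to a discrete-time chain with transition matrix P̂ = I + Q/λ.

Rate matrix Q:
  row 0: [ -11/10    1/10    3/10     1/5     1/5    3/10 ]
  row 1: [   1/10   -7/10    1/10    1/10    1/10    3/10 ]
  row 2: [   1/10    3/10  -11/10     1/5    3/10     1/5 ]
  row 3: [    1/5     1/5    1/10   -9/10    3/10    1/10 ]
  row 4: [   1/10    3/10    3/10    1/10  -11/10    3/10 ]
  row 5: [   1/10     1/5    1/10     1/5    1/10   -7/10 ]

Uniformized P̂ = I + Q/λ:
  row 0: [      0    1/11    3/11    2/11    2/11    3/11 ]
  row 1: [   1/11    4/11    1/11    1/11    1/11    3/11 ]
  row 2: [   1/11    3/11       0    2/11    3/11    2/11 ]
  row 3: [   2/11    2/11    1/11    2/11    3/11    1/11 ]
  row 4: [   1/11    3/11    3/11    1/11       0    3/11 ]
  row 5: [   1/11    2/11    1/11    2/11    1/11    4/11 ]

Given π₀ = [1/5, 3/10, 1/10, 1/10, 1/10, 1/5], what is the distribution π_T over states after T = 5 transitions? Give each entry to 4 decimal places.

π = [0.0956, 0.2403, 0.1220, 0.1476, 0.1362, 0.2583]

t=0: π = [0.2000, 0.3000, 0.1000, 0.1000, 0.1000, 0.2000]
t=1: π = [0.0818, 0.2364, 0.1364, 0.1455, 0.1364, 0.2636]
t=2: π = [0.0967, 0.2421, 0.1182, 0.1479, 0.1372, 0.2579]
t=3: π = [0.0956, 0.2403, 0.1227, 0.1473, 0.1356, 0.2585]
t=4: π = [0.0956, 0.2403, 0.1218, 0.1476, 0.1364, 0.2583]
t=5: π = [0.0956, 0.2403, 0.1220, 0.1476, 0.1362, 0.2583]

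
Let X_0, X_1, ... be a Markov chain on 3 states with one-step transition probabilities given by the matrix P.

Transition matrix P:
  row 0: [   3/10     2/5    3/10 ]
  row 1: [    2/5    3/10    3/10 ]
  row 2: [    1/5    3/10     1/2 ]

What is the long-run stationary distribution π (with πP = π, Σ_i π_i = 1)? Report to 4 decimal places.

π = [0.2955, 0.3295, 0.3750]

Balance equations π_j = Σ_i π_i·P[i][j]:
  π_0 = 3/10·π_0 + 2/5·π_1 + 1/5·π_2
  π_1 = 2/5·π_0 + 3/10·π_1 + 3/10·π_2
  normalize: π_0 + π_1 + π_2 = 1
Solving the linear system gives exactly π = [13/44, 29/88, 3/8].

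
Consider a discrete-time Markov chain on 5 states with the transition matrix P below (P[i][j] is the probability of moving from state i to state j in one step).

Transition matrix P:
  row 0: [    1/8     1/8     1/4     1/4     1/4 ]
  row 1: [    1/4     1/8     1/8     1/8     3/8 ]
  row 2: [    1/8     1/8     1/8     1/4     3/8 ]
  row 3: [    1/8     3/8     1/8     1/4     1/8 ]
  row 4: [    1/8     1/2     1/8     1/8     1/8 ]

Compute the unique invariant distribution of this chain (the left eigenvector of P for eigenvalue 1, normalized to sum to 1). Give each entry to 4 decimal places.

π = [0.1580, 0.2641, 0.1448, 0.1861, 0.2470]

Balance equations π_j = Σ_i π_i·P[i][j]:
  π_0 = 1/8·π_0 + 1/4·π_1 + 1/8·π_2 + 1/8·π_3 + 1/8·π_4
  π_1 = 1/8·π_0 + 1/8·π_1 + 1/8·π_2 + 3/8·π_3 + 1/2·π_4
  π_2 = 1/4·π_0 + 1/8·π_1 + 1/8·π_2 + 1/8·π_3 + 1/8·π_4
  π_3 = 1/4·π_0 + 1/8·π_1 + 1/4·π_2 + 1/4·π_3 + 1/8·π_4
  normalize: π_0 + π_1 + π_2 + π_3 + π_4 = 1
Solving the linear system gives exactly π = [405/2563, 677/2563, 371/2563, 477/2563, 633/2563].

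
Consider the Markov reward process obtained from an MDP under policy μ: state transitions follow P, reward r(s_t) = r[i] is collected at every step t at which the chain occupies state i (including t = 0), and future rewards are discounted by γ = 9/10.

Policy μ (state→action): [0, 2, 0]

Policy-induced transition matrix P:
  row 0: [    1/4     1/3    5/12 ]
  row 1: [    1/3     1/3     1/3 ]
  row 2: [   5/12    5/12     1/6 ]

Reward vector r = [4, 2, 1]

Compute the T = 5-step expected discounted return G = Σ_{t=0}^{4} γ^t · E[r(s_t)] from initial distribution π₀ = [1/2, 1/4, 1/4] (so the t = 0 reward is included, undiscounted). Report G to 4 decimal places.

G = 9.9876

t=0: π = [0.5000, 0.2500, 0.2500], E[r] = 2.7500, γ^t·E[r] = 2.750000, running G = 2.750000
t=1: π = [0.3125, 0.3542, 0.3333], E[r] = 2.2917, γ^t·E[r] = 2.062500, running G = 4.812500
t=2: π = [0.3351, 0.3611, 0.3038], E[r] = 2.3663, γ^t·E[r] = 1.916719, running G = 6.729219
t=3: π = [0.3307, 0.3587, 0.3106], E[r] = 2.3508, γ^t·E[r] = 1.713762, running G = 8.442980
t=4: π = [0.3317, 0.3592, 0.3091], E[r] = 2.3542, γ^t·E[r] = 1.544585, running G = 9.987565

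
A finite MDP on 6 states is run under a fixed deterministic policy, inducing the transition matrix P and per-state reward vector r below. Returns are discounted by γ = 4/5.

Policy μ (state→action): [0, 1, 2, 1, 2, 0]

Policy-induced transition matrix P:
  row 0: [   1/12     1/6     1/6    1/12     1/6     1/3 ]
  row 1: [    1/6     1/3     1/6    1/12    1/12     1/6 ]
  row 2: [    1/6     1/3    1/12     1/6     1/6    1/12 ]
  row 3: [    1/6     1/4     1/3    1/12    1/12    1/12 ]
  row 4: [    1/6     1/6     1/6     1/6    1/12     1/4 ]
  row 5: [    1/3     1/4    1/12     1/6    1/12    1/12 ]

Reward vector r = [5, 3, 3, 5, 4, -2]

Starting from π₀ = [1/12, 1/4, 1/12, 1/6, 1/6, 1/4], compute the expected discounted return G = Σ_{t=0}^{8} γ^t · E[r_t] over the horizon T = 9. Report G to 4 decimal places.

G = 12.0461

t=0: π = [0.0833, 0.2500, 0.0833, 0.1667, 0.1667, 0.2500], E[r] = 2.4167, γ^t·E[r] = 2.416667, running G = 2.416667
t=1: π = [0.2014, 0.2569, 0.1667, 0.1250, 0.0972, 0.1528], E[r] = 2.9861, γ^t·E[r] = 2.388889, running G = 4.805556
t=2: π = [0.1753, 0.2604, 0.1609, 0.1181, 0.1140, 0.1713], E[r] = 2.8443, γ^t·E[r] = 1.820370, running G = 6.625926
t=3: π = [0.1806, 0.2610, 0.1587, 0.1205, 0.1114, 0.1679], E[r] = 2.8742, γ^t·E[r] = 1.471605, running G = 8.097531
t=4: π = [0.1796, 0.2606, 0.1595, 0.1198, 0.1116, 0.1688], E[r] = 2.8665, γ^t·E[r] = 1.174110, running G = 9.271641
t=5: π = [0.1798, 0.2607, 0.1593, 0.1200, 0.1116, 0.1686], E[r] = 2.8685, γ^t·E[r] = 0.939945, running G = 10.211586
t=6: π = [0.1798, 0.2607, 0.1593, 0.1200, 0.1116, 0.1686], E[r] = 2.8679, γ^t·E[r] = 0.751814, running G = 10.963400
t=7: π = [0.1798, 0.2607, 0.1593, 0.1200, 0.1116, 0.1686], E[r] = 2.8681, γ^t·E[r] = 0.601482, running G = 11.564882
t=8: π = [0.1798, 0.2607, 0.1593, 0.1200, 0.1116, 0.1686], E[r] = 2.8681, γ^t·E[r] = 0.481179, running G = 12.046061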